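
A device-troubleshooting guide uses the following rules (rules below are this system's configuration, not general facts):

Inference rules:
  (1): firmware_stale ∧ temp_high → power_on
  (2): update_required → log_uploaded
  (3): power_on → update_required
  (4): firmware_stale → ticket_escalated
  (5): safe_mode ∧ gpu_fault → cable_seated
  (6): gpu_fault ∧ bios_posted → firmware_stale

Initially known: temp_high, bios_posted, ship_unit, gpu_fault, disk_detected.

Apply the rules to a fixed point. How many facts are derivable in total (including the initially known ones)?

Round 1 — (6), derive firmware_stale.
Round 2 — (1), (4), derive power_on, ticket_escalated.
Round 3 — (3), derive update_required.
Round 4 — (2), derive log_uploaded.
Closure: {bios_posted, disk_detected, firmware_stale, gpu_fault, log_uploaded, power_on, ship_unit, temp_high, ticket_escalated, update_required} — 10 facts.

10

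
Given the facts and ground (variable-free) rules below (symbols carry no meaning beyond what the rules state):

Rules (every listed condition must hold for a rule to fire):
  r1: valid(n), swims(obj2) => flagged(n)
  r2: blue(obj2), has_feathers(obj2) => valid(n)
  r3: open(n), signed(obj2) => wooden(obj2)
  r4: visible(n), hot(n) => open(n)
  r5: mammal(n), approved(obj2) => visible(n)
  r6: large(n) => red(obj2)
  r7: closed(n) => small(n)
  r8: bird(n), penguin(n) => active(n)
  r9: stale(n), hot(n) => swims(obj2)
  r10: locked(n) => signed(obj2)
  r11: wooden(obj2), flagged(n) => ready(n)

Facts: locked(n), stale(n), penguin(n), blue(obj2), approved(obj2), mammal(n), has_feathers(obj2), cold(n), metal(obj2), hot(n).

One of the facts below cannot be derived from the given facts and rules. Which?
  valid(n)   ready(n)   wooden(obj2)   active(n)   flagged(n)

Round 1 fires r2, r5, r9, r10, giving valid(n), visible(n), swims(obj2), signed(obj2).
Round 2 fires r1, r4, giving flagged(n), open(n).
Round 3 fires r3, giving wooden(obj2).
Round 4 fires r11, giving ready(n).
Derived: flagged(n) (round 2), wooden(obj2) (round 3), ready(n) (round 4), valid(n) (round 1). active(n) never appears in any round.

active(n)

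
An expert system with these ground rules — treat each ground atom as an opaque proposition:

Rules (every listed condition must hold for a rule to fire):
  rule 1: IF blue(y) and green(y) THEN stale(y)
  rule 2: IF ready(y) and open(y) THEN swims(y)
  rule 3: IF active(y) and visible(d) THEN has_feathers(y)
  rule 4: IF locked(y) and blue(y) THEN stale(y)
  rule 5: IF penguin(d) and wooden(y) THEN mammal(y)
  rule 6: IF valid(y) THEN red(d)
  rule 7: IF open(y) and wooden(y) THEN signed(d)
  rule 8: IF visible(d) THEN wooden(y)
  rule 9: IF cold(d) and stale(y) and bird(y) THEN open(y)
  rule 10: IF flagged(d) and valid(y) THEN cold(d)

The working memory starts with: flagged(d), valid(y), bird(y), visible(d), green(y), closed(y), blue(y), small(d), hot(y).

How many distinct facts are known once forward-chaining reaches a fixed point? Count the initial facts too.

15

[1] rule 1 [IF blue(y) and green(y) THEN stale(y)]; rule 6 [IF valid(y) THEN red(d)]; rule 8 [IF visible(d) THEN wooden(y)]; rule 10 [IF flagged(d) and valid(y) THEN cold(d)]. ⇒ new: stale(y), red(d), wooden(y), cold(d).
[2] rule 9 [IF cold(d) and stale(y) and bird(y) THEN open(y)]. ⇒ new: open(y).
[3] rule 7 [IF open(y) and wooden(y) THEN signed(d)]. ⇒ new: signed(d).
Closure: {bird(y), blue(y), closed(y), cold(d), flagged(d), green(y), hot(y), open(y), red(d), signed(d), small(d), stale(y), valid(y), visible(d), wooden(y)} — 15 facts.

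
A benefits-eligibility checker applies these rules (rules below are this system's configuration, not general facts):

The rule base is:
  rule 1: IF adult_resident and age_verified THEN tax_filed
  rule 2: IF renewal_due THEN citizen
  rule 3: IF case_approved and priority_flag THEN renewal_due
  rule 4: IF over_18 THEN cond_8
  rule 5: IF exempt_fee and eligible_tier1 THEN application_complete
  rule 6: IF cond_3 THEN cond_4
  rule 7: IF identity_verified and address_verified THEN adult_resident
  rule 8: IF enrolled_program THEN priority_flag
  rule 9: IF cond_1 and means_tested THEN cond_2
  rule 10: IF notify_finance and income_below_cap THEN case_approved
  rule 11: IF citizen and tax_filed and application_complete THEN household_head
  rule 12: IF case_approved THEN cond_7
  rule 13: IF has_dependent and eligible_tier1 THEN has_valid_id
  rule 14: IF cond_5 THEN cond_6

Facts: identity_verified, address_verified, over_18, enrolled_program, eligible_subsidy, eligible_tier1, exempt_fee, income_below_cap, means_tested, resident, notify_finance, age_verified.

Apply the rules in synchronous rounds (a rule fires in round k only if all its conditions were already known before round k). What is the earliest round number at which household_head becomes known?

Round 1 — rule 4, rule 5, rule 7, rule 8, rule 10, derive cond_8, application_complete, adult_resident, priority_flag, case_approved.
Round 2 — rule 1, rule 3, rule 12, derive tax_filed, renewal_due, cond_7.
Round 3 — rule 2, derive citizen.
Round 4 — rule 11, derive household_head.
household_head first appears in round 4.

4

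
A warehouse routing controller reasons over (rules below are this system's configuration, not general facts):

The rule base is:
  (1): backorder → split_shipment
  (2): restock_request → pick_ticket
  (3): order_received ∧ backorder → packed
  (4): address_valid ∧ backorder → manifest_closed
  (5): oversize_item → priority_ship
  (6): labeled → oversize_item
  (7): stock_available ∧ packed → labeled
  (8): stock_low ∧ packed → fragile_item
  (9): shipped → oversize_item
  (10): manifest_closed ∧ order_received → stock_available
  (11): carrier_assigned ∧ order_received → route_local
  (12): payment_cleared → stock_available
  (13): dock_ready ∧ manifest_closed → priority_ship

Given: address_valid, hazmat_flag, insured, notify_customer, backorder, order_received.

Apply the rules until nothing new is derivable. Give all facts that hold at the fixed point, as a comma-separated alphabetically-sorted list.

address_valid, backorder, hazmat_flag, insured, labeled, manifest_closed, notify_customer, order_received, oversize_item, packed, priority_ship, split_shipment, stock_available

Round 1: (1) [backorder → split_shipment]; (3) [order_received ∧ backorder → packed]; (4) [address_valid ∧ backorder → manifest_closed]. New: split_shipment, packed, manifest_closed.
Round 2: (10) [manifest_closed ∧ order_received → stock_available]. New: stock_available.
Round 3: (7) [stock_available ∧ packed → labeled]. New: labeled.
Round 4: (6) [labeled → oversize_item]. New: oversize_item.
Round 5: (5) [oversize_item → priority_ship]. New: priority_ship.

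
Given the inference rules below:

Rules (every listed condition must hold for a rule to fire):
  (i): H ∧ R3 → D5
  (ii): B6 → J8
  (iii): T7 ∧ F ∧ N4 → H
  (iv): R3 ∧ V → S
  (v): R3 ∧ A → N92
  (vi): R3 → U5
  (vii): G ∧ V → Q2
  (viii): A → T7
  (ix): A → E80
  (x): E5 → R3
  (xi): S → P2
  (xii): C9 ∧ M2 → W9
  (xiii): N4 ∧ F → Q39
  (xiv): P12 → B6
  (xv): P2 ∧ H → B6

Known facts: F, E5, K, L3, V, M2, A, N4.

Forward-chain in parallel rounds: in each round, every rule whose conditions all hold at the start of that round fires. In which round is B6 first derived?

Round 1 — (viii), (ix), (x), (xiii), derive T7, E80, R3, Q39.
Round 2 — (iii), (iv), (v), (vi), derive H, S, N92, U5.
Round 3 — (i), (xi), derive D5, P2.
Round 4 — (xv), derive B6.
B6 first appears in round 4.

4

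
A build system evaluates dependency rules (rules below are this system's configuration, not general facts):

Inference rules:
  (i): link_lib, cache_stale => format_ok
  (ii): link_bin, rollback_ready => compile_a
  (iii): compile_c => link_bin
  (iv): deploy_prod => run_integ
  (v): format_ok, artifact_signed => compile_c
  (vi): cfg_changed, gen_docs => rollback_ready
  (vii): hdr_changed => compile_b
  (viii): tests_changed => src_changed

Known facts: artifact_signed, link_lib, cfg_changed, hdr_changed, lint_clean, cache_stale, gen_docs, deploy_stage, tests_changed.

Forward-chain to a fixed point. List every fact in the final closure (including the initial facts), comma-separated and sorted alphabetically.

[1] (i) [link_lib, cache_stale => format_ok]; (vi) [cfg_changed, gen_docs => rollback_ready]; (vii) [hdr_changed => compile_b]; (viii) [tests_changed => src_changed]. ⇒ new: format_ok, rollback_ready, compile_b, src_changed.
[2] (v) [format_ok, artifact_signed => compile_c]. ⇒ new: compile_c.
[3] (iii) [compile_c => link_bin]. ⇒ new: link_bin.
[4] (ii) [link_bin, rollback_ready => compile_a]. ⇒ new: compile_a.

artifact_signed, cache_stale, cfg_changed, compile_a, compile_b, compile_c, deploy_stage, format_ok, gen_docs, hdr_changed, link_bin, link_lib, lint_clean, rollback_ready, src_changed, tests_changed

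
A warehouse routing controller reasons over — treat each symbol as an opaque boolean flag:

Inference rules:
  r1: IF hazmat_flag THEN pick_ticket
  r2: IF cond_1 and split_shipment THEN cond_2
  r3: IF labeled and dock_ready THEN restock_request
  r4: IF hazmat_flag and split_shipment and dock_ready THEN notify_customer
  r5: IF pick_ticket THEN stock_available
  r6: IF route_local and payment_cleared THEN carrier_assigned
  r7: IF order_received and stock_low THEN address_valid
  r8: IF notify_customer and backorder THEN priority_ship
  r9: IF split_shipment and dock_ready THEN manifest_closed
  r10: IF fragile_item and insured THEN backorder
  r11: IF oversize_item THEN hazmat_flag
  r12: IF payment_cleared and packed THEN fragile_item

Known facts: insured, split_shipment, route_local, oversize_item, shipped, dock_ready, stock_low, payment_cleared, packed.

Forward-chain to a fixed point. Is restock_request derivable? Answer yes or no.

no

[1] r6 [IF route_local and payment_cleared THEN carrier_assigned]; r9 [IF split_shipment and dock_ready THEN manifest_closed]; r11 [IF oversize_item THEN hazmat_flag]; r12 [IF payment_cleared and packed THEN fragile_item]. ⇒ new: carrier_assigned, manifest_closed, hazmat_flag, fragile_item.
[2] r1 [IF hazmat_flag THEN pick_ticket]; r4 [IF hazmat_flag and split_shipment and dock_ready THEN notify_customer]; r10 [IF fragile_item and insured THEN backorder]. ⇒ new: pick_ticket, notify_customer, backorder.
[3] r5 [IF pick_ticket THEN stock_available]; r8 [IF notify_customer and backorder THEN priority_ship]. ⇒ new: stock_available, priority_ship.
Fixed point reached. restock_request is concluded only by r3; r3 needs labeled (never derived).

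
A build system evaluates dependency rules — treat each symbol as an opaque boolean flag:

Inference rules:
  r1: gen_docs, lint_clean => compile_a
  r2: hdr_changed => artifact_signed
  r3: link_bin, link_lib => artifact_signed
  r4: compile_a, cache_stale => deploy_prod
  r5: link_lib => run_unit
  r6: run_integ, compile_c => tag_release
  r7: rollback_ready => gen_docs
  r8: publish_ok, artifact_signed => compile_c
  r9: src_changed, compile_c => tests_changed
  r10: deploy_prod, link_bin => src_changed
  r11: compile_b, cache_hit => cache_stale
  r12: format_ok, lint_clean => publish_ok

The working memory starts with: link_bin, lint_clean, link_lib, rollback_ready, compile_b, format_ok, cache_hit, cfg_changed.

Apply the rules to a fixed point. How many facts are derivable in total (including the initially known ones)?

Round 1: r3 [link_bin, link_lib => artifact_signed]; r5 [link_lib => run_unit]; r7 [rollback_ready => gen_docs]; r11 [compile_b, cache_hit => cache_stale]; r12 [format_ok, lint_clean => publish_ok]. Adds artifact_signed, run_unit, gen_docs, cache_stale, publish_ok.
Round 2: r1 [gen_docs, lint_clean => compile_a]; r8 [publish_ok, artifact_signed => compile_c]. Adds compile_a, compile_c.
Round 3: r4 [compile_a, cache_stale => deploy_prod]. Adds deploy_prod.
Round 4: r10 [deploy_prod, link_bin => src_changed]. Adds src_changed.
Round 5: r9 [src_changed, compile_c => tests_changed]. Adds tests_changed.
Closure: {artifact_signed, cache_hit, cache_stale, cfg_changed, compile_a, compile_b, compile_c, deploy_prod, format_ok, gen_docs, link_bin, link_lib, lint_clean, publish_ok, rollback_ready, run_unit, src_changed, tests_changed} — 18 facts.

18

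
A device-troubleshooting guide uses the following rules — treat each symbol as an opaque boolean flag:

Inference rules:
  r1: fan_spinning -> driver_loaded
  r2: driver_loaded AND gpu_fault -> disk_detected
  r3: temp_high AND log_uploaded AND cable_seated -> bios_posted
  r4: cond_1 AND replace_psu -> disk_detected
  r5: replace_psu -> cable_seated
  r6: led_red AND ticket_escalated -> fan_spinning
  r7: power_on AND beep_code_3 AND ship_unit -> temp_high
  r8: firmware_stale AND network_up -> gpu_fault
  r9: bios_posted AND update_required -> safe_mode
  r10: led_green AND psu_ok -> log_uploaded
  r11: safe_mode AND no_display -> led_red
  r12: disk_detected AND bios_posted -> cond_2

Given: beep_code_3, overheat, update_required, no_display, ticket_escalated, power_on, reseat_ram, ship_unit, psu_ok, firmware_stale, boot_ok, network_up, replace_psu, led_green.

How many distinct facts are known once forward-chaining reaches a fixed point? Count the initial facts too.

Round 1: r5 [replace_psu -> cable_seated]; r7 [power_on AND beep_code_3 AND ship_unit -> temp_high]; r8 [firmware_stale AND network_up -> gpu_fault]; r10 [led_green AND psu_ok -> log_uploaded]. New: cable_seated, temp_high, gpu_fault, log_uploaded.
Round 2: r3 [temp_high AND log_uploaded AND cable_seated -> bios_posted]. New: bios_posted.
Round 3: r9 [bios_posted AND update_required -> safe_mode]. New: safe_mode.
Round 4: r11 [safe_mode AND no_display -> led_red]. New: led_red.
Round 5: r6 [led_red AND ticket_escalated -> fan_spinning]. New: fan_spinning.
Round 6: r1 [fan_spinning -> driver_loaded]. New: driver_loaded.
Round 7: r2 [driver_loaded AND gpu_fault -> disk_detected]. New: disk_detected.
Round 8: r12 [disk_detected AND bios_posted -> cond_2]. New: cond_2.
Closure: {beep_code_3, bios_posted, boot_ok, cable_seated, cond_2, disk_detected, driver_loaded, fan_spinning, firmware_stale, gpu_fault, led_green, led_red, log_uploaded, network_up, no_display, overheat, power_on, psu_ok, replace_psu, reseat_ram, safe_mode, ship_unit, temp_high, ticket_escalated, update_required} — 25 facts.

25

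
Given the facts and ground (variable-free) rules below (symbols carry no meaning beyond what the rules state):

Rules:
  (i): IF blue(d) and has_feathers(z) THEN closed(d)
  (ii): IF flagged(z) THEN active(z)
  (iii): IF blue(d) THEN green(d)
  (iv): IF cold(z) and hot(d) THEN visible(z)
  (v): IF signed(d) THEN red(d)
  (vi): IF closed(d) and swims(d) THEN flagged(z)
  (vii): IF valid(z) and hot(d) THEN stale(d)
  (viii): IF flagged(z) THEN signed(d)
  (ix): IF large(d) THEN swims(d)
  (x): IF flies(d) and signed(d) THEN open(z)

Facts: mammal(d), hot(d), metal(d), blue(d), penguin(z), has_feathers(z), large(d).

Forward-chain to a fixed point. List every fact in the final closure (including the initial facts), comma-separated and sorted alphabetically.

Round 1 fires (i), (iii), (ix), giving closed(d), green(d), swims(d).
Round 2 fires (vi), giving flagged(z).
Round 3 fires (ii), (viii), giving active(z), signed(d).
Round 4 fires (v), giving red(d).

active(z), blue(d), closed(d), flagged(z), green(d), has_feathers(z), hot(d), large(d), mammal(d), metal(d), penguin(z), red(d), signed(d), swims(d)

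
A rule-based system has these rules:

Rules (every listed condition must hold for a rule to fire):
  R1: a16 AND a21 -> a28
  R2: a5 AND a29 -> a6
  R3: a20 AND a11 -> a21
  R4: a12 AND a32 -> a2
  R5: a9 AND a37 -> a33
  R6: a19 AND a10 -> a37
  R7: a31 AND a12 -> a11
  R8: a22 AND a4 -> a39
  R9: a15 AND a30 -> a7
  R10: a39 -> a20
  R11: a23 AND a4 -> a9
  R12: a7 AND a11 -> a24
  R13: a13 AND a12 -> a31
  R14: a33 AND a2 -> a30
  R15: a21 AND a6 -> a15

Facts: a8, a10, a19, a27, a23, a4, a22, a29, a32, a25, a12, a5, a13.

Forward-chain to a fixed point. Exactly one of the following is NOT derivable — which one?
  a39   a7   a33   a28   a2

Round 1: R2 [a5 AND a29 -> a6]; R4 [a12 AND a32 -> a2]; R6 [a19 AND a10 -> a37]; R8 [a22 AND a4 -> a39]; R11 [a23 AND a4 -> a9]; R13 [a13 AND a12 -> a31]. Adds a6, a2, a37, a39, a9, a31.
Round 2: R5 [a9 AND a37 -> a33]; R7 [a31 AND a12 -> a11]; R10 [a39 -> a20]. Adds a33, a11, a20.
Round 3: R3 [a20 AND a11 -> a21]; R14 [a33 AND a2 -> a30]. Adds a21, a30.
Round 4: R15 [a21 AND a6 -> a15]. Adds a15.
Round 5: R9 [a15 AND a30 -> a7]. Adds a7.
Round 6: R12 [a7 AND a11 -> a24]. Adds a24.
Derived: a2 (round 1), a7 (round 5), a39 (round 1), a33 (round 2). a28 never appears in any round.

a28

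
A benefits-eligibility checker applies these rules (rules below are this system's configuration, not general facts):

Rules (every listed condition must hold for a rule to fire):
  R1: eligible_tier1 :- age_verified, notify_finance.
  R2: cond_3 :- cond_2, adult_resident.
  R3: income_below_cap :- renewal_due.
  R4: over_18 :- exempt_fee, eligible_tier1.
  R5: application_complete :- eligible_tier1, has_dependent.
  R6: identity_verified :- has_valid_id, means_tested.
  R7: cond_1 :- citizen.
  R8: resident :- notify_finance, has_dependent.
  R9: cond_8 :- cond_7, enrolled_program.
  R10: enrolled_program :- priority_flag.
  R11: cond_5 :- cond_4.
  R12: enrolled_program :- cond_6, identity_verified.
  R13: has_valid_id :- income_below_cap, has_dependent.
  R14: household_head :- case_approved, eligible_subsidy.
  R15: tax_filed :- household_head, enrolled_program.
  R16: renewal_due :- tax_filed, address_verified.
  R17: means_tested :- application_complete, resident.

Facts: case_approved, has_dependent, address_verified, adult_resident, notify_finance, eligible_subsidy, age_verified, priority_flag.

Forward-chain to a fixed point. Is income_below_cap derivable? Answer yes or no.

Round 1 — R1, R8, R10, R14, derive eligible_tier1, resident, enrolled_program, household_head.
Round 2 — R5, R15, derive application_complete, tax_filed.
Round 3 — R16, R17, derive renewal_due, means_tested.
Round 4 — R3, derive income_below_cap.
Round 5 — R13, derive has_valid_id.
Round 6 — R6, derive identity_verified.
income_below_cap appears in round 4, so it is derivable.

yes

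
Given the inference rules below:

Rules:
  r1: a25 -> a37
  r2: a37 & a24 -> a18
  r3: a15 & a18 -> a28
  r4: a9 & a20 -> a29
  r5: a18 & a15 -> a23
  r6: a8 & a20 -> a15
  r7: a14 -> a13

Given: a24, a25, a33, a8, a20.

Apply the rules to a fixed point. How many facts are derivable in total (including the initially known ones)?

10

Round 1 — r1, r6, derive a37, a15.
Round 2 — r2, derive a18.
Round 3 — r3, r5, derive a28, a23.
Closure: {a15, a18, a20, a23, a24, a25, a28, a33, a37, a8} — 10 facts.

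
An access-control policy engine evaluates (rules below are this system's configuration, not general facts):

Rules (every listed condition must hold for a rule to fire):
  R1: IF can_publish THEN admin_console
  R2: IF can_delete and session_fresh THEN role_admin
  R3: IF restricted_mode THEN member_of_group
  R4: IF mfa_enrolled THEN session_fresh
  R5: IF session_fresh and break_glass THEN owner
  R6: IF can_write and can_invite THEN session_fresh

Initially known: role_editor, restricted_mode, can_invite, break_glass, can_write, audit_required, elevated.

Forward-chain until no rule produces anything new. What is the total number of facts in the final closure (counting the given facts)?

Round 1 — R3, R6, derive member_of_group, session_fresh.
Round 2 — R5, derive owner.
Closure: {audit_required, break_glass, can_invite, can_write, elevated, member_of_group, owner, restricted_mode, role_editor, session_fresh} — 10 facts.

10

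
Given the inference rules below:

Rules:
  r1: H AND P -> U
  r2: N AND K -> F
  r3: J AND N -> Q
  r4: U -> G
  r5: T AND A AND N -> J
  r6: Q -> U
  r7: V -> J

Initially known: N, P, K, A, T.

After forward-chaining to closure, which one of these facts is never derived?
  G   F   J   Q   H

Round 1: r2 [N AND K -> F]; r5 [T AND A AND N -> J]. New: F, J.
Round 2: r3 [J AND N -> Q]. New: Q.
Round 3: r6 [Q -> U]. New: U.
Round 4: r4 [U -> G]. New: G.
Derived: J (round 1), G (round 4), Q (round 2), F (round 1). H never appears in any round.

H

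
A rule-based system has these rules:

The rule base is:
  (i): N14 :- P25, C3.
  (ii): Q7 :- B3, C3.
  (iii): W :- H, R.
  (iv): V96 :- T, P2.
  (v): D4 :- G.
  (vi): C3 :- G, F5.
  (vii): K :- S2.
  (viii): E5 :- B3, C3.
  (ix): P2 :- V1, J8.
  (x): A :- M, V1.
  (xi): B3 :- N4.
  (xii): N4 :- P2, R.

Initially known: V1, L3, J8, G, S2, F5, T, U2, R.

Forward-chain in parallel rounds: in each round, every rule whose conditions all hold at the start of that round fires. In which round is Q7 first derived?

Round 1: (v) [D4 :- G.]; (vi) [C3 :- G, F5.]; (vii) [K :- S2.]; (ix) [P2 :- V1, J8.]. New: D4, C3, K, P2.
Round 2: (iv) [V96 :- T, P2.]; (xii) [N4 :- P2, R.]. New: V96, N4.
Round 3: (xi) [B3 :- N4.]. New: B3.
Round 4: (ii) [Q7 :- B3, C3.]; (viii) [E5 :- B3, C3.]. New: Q7, E5.
Q7 first appears in round 4.

4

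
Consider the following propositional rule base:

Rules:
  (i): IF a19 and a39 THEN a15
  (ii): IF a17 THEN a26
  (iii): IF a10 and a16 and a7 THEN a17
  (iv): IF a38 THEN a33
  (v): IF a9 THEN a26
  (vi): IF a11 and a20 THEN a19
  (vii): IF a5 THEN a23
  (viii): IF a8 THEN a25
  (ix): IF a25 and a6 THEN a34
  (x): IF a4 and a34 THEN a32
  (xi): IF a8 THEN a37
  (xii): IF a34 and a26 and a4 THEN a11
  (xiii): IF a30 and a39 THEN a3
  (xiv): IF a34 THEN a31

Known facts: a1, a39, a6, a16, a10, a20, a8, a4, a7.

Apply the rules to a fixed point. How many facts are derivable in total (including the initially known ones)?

19

Round 1 — (iii), (viii), (xi), derive a17, a25, a37.
Round 2 — (ii), (ix), derive a26, a34.
Round 3 — (x), (xii), (xiv), derive a32, a11, a31.
Round 4 — (vi), derive a19.
Round 5 — (i), derive a15.
Closure: {a1, a10, a11, a15, a16, a17, a19, a20, a25, a26, a31, a32, a34, a37, a39, a4, a6, a7, a8} — 19 facts.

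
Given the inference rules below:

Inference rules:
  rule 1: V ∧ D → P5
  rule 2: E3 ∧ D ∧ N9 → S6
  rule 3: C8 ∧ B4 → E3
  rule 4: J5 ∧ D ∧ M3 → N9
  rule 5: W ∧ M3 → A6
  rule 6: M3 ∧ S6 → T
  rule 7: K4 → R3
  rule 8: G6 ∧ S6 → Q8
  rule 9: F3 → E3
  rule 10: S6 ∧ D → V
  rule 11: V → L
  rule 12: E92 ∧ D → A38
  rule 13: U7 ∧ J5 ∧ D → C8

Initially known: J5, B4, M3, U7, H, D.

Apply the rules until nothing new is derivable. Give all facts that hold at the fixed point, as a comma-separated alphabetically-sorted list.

Round 1 — rule 4, rule 13, derive N9, C8.
Round 2 — rule 3, derive E3.
Round 3 — rule 2, derive S6.
Round 4 — rule 6, rule 10, derive T, V.
Round 5 — rule 1, rule 11, derive P5, L.

B4, C8, D, E3, H, J5, L, M3, N9, P5, S6, T, U7, V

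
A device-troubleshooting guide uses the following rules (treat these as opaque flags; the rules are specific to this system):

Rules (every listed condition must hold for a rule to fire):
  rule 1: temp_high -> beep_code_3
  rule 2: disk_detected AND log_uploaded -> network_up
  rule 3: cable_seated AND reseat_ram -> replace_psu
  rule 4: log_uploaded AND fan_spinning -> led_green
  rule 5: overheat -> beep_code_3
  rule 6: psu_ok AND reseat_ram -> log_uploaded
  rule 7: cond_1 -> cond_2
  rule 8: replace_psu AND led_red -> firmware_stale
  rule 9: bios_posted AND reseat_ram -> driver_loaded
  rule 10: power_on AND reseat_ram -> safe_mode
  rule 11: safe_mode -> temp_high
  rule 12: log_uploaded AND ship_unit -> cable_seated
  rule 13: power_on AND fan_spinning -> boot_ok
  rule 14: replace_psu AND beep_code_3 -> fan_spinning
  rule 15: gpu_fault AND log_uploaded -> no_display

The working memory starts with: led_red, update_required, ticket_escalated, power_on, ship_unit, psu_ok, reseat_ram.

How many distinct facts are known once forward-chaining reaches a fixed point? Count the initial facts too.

Round 1 fires rule 6, rule 10, giving log_uploaded, safe_mode.
Round 2 fires rule 11, rule 12, giving temp_high, cable_seated.
Round 3 fires rule 1, rule 3, giving beep_code_3, replace_psu.
Round 4 fires rule 8, rule 14, giving firmware_stale, fan_spinning.
Round 5 fires rule 4, rule 13, giving led_green, boot_ok.
Closure: {beep_code_3, boot_ok, cable_seated, fan_spinning, firmware_stale, led_green, led_red, log_uploaded, power_on, psu_ok, replace_psu, reseat_ram, safe_mode, ship_unit, temp_high, ticket_escalated, update_required} — 17 facts.

17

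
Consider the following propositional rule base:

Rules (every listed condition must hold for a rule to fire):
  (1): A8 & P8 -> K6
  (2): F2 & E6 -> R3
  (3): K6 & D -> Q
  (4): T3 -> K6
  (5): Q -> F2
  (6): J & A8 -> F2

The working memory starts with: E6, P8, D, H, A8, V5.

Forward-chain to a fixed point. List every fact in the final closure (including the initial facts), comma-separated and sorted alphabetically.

Round 1 — (1), derive K6.
Round 2 — (3), derive Q.
Round 3 — (5), derive F2.
Round 4 — (2), derive R3.

A8, D, E6, F2, H, K6, P8, Q, R3, V5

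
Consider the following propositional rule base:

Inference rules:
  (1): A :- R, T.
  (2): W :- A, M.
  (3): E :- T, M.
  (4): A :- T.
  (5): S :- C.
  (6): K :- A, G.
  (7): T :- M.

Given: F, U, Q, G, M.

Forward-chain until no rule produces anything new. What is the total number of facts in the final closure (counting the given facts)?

Round 1 — (7), derive T.
Round 2 — (3), (4), derive E, A.
Round 3 — (2), (6), derive W, K.
Closure: {A, E, F, G, K, M, Q, T, U, W} — 10 facts.

10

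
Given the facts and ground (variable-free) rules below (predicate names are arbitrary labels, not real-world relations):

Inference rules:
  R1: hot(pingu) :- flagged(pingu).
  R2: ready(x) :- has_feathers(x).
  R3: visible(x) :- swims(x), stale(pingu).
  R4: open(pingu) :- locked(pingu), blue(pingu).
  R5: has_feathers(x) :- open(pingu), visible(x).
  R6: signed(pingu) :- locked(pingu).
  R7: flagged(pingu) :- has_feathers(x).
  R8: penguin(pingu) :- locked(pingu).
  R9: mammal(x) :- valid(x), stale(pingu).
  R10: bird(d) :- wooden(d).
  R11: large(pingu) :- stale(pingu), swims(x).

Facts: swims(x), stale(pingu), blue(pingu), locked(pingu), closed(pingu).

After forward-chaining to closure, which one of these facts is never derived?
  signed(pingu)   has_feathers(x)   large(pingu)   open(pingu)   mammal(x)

mammal(x)

[1] R3 [visible(x) :- swims(x), stale(pingu).]; R4 [open(pingu) :- locked(pingu), blue(pingu).]; R6 [signed(pingu) :- locked(pingu).]; R8 [penguin(pingu) :- locked(pingu).]; R11 [large(pingu) :- stale(pingu), swims(x).]. ⇒ new: visible(x), open(pingu), signed(pingu), penguin(pingu), large(pingu).
[2] R5 [has_feathers(x) :- open(pingu), visible(x).]. ⇒ new: has_feathers(x).
[3] R2 [ready(x) :- has_feathers(x).]; R7 [flagged(pingu) :- has_feathers(x).]. ⇒ new: ready(x), flagged(pingu).
[4] R1 [hot(pingu) :- flagged(pingu).]. ⇒ new: hot(pingu).
Derived: open(pingu) (round 1), large(pingu) (round 1), signed(pingu) (round 1), has_feathers(x) (round 2). mammal(x) never appears in any round.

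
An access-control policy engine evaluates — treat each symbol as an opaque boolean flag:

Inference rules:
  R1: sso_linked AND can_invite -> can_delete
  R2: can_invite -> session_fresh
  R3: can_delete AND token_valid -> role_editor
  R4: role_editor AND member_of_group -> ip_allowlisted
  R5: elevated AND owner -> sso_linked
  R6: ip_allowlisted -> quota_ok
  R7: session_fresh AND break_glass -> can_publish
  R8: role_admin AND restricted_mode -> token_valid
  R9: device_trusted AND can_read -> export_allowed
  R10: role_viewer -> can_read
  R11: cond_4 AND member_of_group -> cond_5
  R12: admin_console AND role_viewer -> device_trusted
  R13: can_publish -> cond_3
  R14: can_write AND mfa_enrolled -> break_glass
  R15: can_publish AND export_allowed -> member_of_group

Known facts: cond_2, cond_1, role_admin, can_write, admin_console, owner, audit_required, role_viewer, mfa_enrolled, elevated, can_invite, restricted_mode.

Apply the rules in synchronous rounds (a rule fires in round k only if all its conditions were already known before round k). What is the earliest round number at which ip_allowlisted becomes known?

[1] R2 [can_invite -> session_fresh]; R5 [elevated AND owner -> sso_linked]; R8 [role_admin AND restricted_mode -> token_valid]; R10 [role_viewer -> can_read]; R12 [admin_console AND role_viewer -> device_trusted]; R14 [can_write AND mfa_enrolled -> break_glass]. ⇒ new: session_fresh, sso_linked, token_valid, can_read, device_trusted, break_glass.
[2] R1 [sso_linked AND can_invite -> can_delete]; R7 [session_fresh AND break_glass -> can_publish]; R9 [device_trusted AND can_read -> export_allowed]. ⇒ new: can_delete, can_publish, export_allowed.
[3] R3 [can_delete AND token_valid -> role_editor]; R13 [can_publish -> cond_3]; R15 [can_publish AND export_allowed -> member_of_group]. ⇒ new: role_editor, cond_3, member_of_group.
[4] R4 [role_editor AND member_of_group -> ip_allowlisted]. ⇒ new: ip_allowlisted.
ip_allowlisted first appears in round 4.

4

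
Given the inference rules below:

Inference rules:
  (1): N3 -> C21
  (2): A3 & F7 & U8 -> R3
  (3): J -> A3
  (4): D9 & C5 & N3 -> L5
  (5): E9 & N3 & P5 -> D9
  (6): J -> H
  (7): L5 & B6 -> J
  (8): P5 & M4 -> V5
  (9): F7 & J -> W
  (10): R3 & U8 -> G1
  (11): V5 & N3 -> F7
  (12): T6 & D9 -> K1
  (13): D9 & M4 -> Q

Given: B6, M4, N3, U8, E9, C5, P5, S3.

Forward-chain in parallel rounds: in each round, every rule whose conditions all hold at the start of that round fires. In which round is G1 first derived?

6

Round 1 fires (1), (5), (8), giving C21, D9, V5.
Round 2 fires (4), (11), (13), giving L5, F7, Q.
Round 3 fires (7), giving J.
Round 4 fires (3), (6), (9), giving A3, H, W.
Round 5 fires (2), giving R3.
Round 6 fires (10), giving G1.
G1 first appears in round 6.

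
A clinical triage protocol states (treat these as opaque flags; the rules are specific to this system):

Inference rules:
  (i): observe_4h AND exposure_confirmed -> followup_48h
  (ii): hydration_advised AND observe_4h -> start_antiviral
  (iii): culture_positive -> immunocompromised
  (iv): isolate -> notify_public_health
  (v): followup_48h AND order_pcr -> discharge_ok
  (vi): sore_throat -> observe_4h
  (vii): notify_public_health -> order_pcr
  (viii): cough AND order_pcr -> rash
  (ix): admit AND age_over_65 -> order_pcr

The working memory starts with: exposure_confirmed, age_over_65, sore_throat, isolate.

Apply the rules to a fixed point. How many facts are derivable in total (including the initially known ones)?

Round 1: (iv) [isolate -> notify_public_health]; (vi) [sore_throat -> observe_4h]. Adds notify_public_health, observe_4h.
Round 2: (i) [observe_4h AND exposure_confirmed -> followup_48h]; (vii) [notify_public_health -> order_pcr]. Adds followup_48h, order_pcr.
Round 3: (v) [followup_48h AND order_pcr -> discharge_ok]. Adds discharge_ok.
Closure: {age_over_65, discharge_ok, exposure_confirmed, followup_48h, isolate, notify_public_health, observe_4h, order_pcr, sore_throat} — 9 facts.

9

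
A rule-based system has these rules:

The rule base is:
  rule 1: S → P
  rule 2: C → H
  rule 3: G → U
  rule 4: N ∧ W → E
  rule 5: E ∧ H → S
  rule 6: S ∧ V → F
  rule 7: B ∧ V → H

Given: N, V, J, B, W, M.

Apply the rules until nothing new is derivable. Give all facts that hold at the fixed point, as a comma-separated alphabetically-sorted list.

B, E, F, H, J, M, N, P, S, V, W

Round 1: rule 4 [N ∧ W → E]; rule 7 [B ∧ V → H]. Adds E, H.
Round 2: rule 5 [E ∧ H → S]. Adds S.
Round 3: rule 1 [S → P]; rule 6 [S ∧ V → F]. Adds P, F.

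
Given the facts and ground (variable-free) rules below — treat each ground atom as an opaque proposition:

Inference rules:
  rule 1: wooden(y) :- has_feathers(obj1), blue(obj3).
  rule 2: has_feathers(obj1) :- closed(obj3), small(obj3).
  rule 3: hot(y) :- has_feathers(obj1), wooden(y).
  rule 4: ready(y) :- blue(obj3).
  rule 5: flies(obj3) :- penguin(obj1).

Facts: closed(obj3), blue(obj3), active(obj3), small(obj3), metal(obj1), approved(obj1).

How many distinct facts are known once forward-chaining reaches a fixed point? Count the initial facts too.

Round 1 — rule 2, rule 4, derive has_feathers(obj1), ready(y).
Round 2 — rule 1, derive wooden(y).
Round 3 — rule 3, derive hot(y).
Closure: {active(obj3), approved(obj1), blue(obj3), closed(obj3), has_feathers(obj1), hot(y), metal(obj1), ready(y), small(obj3), wooden(y)} — 10 facts.

10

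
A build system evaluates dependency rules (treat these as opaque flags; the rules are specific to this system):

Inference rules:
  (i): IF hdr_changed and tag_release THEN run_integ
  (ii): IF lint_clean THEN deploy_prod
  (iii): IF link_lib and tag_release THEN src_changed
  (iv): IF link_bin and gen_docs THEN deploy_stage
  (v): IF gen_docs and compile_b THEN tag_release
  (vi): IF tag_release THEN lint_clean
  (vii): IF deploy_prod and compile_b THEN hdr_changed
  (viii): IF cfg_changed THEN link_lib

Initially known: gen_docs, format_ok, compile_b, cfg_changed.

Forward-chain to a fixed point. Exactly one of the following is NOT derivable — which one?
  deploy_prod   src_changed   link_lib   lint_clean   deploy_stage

deploy_stage

Round 1: (v) [IF gen_docs and compile_b THEN tag_release]; (viii) [IF cfg_changed THEN link_lib]. New: tag_release, link_lib.
Round 2: (iii) [IF link_lib and tag_release THEN src_changed]; (vi) [IF tag_release THEN lint_clean]. New: src_changed, lint_clean.
Round 3: (ii) [IF lint_clean THEN deploy_prod]. New: deploy_prod.
Round 4: (vii) [IF deploy_prod and compile_b THEN hdr_changed]. New: hdr_changed.
Round 5: (i) [IF hdr_changed and tag_release THEN run_integ]. New: run_integ.
Derived: src_changed (round 2), link_lib (round 1), deploy_prod (round 3), lint_clean (round 2). deploy_stage never appears in any round.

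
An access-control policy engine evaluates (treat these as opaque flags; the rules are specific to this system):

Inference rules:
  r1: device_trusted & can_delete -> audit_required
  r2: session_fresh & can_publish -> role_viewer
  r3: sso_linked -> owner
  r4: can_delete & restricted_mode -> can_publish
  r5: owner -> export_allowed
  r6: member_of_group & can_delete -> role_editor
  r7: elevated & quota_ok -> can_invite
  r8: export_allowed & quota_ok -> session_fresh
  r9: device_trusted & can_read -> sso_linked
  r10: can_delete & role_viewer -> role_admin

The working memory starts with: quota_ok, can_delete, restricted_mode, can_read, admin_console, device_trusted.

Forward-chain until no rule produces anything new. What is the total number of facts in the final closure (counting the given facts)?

[1] r1 [device_trusted & can_delete -> audit_required]; r4 [can_delete & restricted_mode -> can_publish]; r9 [device_trusted & can_read -> sso_linked]. ⇒ new: audit_required, can_publish, sso_linked.
[2] r3 [sso_linked -> owner]. ⇒ new: owner.
[3] r5 [owner -> export_allowed]. ⇒ new: export_allowed.
[4] r8 [export_allowed & quota_ok -> session_fresh]. ⇒ new: session_fresh.
[5] r2 [session_fresh & can_publish -> role_viewer]. ⇒ new: role_viewer.
[6] r10 [can_delete & role_viewer -> role_admin]. ⇒ new: role_admin.
Closure: {admin_console, audit_required, can_delete, can_publish, can_read, device_trusted, export_allowed, owner, quota_ok, restricted_mode, role_admin, role_viewer, session_fresh, sso_linked} — 14 facts.

14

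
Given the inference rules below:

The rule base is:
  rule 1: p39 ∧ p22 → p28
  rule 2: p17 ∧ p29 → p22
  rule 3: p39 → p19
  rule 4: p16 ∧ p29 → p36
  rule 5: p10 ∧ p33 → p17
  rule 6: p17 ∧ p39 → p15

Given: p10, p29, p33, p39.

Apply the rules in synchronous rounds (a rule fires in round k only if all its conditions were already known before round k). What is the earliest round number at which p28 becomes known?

[1] rule 3 [p39 → p19]; rule 5 [p10 ∧ p33 → p17]. ⇒ new: p19, p17.
[2] rule 2 [p17 ∧ p29 → p22]; rule 6 [p17 ∧ p39 → p15]. ⇒ new: p22, p15.
[3] rule 1 [p39 ∧ p22 → p28]. ⇒ new: p28.
p28 first appears in round 3.

3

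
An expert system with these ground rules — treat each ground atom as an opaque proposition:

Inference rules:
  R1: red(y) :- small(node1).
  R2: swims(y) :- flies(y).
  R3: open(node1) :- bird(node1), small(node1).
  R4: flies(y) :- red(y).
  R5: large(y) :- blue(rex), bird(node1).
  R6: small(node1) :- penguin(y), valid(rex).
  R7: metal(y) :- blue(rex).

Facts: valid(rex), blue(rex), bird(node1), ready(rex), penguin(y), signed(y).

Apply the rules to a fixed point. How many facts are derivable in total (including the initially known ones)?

13

Round 1: R5 [large(y) :- blue(rex), bird(node1).]; R6 [small(node1) :- penguin(y), valid(rex).]; R7 [metal(y) :- blue(rex).]. Adds large(y), small(node1), metal(y).
Round 2: R1 [red(y) :- small(node1).]; R3 [open(node1) :- bird(node1), small(node1).]. Adds red(y), open(node1).
Round 3: R4 [flies(y) :- red(y).]. Adds flies(y).
Round 4: R2 [swims(y) :- flies(y).]. Adds swims(y).
Closure: {bird(node1), blue(rex), flies(y), large(y), metal(y), open(node1), penguin(y), ready(rex), red(y), signed(y), small(node1), swims(y), valid(rex)} — 13 facts.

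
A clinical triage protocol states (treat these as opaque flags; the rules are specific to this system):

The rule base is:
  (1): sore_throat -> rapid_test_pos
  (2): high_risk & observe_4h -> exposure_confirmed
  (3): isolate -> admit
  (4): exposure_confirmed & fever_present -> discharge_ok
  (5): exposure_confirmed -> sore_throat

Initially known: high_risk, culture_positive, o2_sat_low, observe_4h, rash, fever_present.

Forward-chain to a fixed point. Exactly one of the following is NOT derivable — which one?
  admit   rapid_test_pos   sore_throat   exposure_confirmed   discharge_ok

admit

Round 1 — (2), derive exposure_confirmed.
Round 2 — (4), (5), derive discharge_ok, sore_throat.
Round 3 — (1), derive rapid_test_pos.
Derived: discharge_ok (round 2), exposure_confirmed (round 1), rapid_test_pos (round 3), sore_throat (round 2). admit never appears in any round.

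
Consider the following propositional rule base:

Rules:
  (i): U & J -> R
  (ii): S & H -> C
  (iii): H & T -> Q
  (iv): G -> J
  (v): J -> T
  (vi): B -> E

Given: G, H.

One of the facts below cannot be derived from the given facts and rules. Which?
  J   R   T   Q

Round 1 fires (iv), giving J.
Round 2 fires (v), giving T.
Round 3 fires (iii), giving Q.
Derived: J (round 1), Q (round 3), T (round 2). R never appears in any round.

R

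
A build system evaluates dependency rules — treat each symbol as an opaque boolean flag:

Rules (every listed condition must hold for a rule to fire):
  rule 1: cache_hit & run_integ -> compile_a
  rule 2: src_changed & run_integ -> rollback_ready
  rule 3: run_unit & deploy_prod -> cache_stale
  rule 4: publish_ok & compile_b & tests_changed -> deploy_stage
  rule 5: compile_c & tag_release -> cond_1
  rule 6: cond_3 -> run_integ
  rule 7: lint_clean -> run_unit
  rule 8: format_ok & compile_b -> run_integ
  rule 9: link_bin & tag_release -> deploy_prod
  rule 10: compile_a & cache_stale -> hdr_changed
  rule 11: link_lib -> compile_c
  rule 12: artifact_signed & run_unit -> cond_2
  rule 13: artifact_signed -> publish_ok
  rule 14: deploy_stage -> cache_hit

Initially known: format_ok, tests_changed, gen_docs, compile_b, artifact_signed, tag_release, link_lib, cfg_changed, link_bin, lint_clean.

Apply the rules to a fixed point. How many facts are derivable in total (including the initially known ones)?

22

[1] rule 7 [lint_clean -> run_unit]; rule 8 [format_ok & compile_b -> run_integ]; rule 9 [link_bin & tag_release -> deploy_prod]; rule 11 [link_lib -> compile_c]; rule 13 [artifact_signed -> publish_ok]. ⇒ new: run_unit, run_integ, deploy_prod, compile_c, publish_ok.
[2] rule 3 [run_unit & deploy_prod -> cache_stale]; rule 4 [publish_ok & compile_b & tests_changed -> deploy_stage]; rule 5 [compile_c & tag_release -> cond_1]; rule 12 [artifact_signed & run_unit -> cond_2]. ⇒ new: cache_stale, deploy_stage, cond_1, cond_2.
[3] rule 14 [deploy_stage -> cache_hit]. ⇒ new: cache_hit.
[4] rule 1 [cache_hit & run_integ -> compile_a]. ⇒ new: compile_a.
[5] rule 10 [compile_a & cache_stale -> hdr_changed]. ⇒ new: hdr_changed.
Closure: {artifact_signed, cache_hit, cache_stale, cfg_changed, compile_a, compile_b, compile_c, cond_1, cond_2, deploy_prod, deploy_stage, format_ok, gen_docs, hdr_changed, link_bin, link_lib, lint_clean, publish_ok, run_integ, run_unit, tag_release, tests_changed} — 22 facts.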